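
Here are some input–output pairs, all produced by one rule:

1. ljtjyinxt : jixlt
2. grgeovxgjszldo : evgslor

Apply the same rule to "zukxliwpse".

xipeu

Rule — move the first 3 characters to the end (rotate left by 3), then keep every other character starting from the first (positions 1st, 3rd, 5th, ...).
"zukxliwpse" → "xliwpsezuk" → "xipeu".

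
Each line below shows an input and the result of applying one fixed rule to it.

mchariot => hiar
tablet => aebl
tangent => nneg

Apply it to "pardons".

nrod

Each output is the input with this applied: take characters alternately from the front and the back (1st, last, 2nd, 2nd-last, ...), then keep only the last 4 characters.
For "pardons", step one produces "psanrod"; step two turns that into "nrod".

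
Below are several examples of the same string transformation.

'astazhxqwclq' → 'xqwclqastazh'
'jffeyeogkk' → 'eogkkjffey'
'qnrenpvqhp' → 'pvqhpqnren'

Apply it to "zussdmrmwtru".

Each output is the input with this applied: swap the front and back halves of the string.
For "zussdmrmwtru" the result is "rmwtruzussdm".

rmwtruzussdm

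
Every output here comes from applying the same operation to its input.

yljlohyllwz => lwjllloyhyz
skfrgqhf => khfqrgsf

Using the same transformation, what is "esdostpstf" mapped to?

The pattern: take characters alternately from the front and the back (1st, last, 2nd, 2nd-last, ...), then move the first 2 characters to the end (rotate left by 2).
On "esdostpstf": the first step gives "efstdsopst", and the second then gives "stdsopstef".
(Check on "skfrgqhf": → "sfkhfqrg" → "khfqrgsf" ✓)

stdsopstef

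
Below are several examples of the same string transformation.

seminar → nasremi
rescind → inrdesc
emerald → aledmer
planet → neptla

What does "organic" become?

Looking at the pairs, the operation is to swap the first and last characters, then move the last 3 characters to the front (rotate right by 3).
On "organic": the first step gives "crganio", and the second then gives "niocrga".

niocrga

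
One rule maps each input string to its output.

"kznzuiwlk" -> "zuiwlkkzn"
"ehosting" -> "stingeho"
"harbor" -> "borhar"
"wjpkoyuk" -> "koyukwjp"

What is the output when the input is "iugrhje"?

Rule — move the first 3 characters to the end (rotate left by 3).
So "iugrhje" becomes "rhjeiug".

rhjeiug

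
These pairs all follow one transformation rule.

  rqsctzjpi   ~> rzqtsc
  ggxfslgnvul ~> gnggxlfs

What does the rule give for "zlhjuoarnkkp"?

znlrhajou

The transformation: delete the last 3 characters, then take characters alternately from the front and the back (1st, last, 2nd, 2nd-last, ...).
Starting from "zlhjuoarnkkp": after the first operation, "zlhjuoarn"; after the second, "znlrhajou".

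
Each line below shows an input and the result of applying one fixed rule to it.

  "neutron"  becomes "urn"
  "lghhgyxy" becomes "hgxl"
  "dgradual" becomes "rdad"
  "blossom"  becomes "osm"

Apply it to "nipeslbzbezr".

psbbzn

Rule — move the first character to the end, then keep every other character starting from the second (positions 2nd, 4th, 6th, ...).
Starting from "nipeslbzbezr": after the first operation, "ipeslbzbezrn"; after the second, "psbbzn".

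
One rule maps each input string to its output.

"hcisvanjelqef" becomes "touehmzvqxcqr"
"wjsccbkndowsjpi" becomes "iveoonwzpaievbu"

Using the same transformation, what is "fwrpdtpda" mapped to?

Rule — shift every letter 12 places forward in the alphabet (wrapping around).
On "fwrpdtpda" that produces "ridbpfbpm".

ridbpfbpm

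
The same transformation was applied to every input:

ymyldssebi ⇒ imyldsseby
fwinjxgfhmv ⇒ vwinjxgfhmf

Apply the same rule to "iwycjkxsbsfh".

Each output is the input with this applied: swap the first and last characters.
So "iwycjkxsbsfh" becomes "hwycjkxsbsfi".

hwycjkxsbsfi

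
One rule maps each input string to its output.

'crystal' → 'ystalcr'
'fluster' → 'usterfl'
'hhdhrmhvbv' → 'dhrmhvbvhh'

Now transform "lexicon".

xiconle

What's happening: move the first 2 characters to the end (rotate left by 2).
Applying that to "lexicon" gives "xiconle".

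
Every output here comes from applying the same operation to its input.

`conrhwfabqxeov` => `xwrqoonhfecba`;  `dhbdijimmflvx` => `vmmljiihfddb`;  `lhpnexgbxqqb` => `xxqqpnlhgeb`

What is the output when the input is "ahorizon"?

In each case the input is transformed by: delete the last character, then sort the characters into reverse alphabetical order.
Applying both steps to "ahorizon": "ahorizo", then "zrooiha".

zrooiha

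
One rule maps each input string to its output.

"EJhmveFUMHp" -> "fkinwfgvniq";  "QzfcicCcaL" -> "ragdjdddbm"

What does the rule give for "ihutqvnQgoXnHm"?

jivurworhpyoin

The pattern: shift every letter 1 place forward in the alphabet (wrapping around), then convert every letter to lowercase.
Starting from "ihutqvnQgoXnHm": after the first operation, "jivurwoRhpYoIn"; after the second, "jivurworhpyoin".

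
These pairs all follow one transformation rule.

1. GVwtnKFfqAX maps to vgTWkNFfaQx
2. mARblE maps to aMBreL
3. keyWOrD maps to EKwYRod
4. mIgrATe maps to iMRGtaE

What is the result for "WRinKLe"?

The rule is to swap each adjacent pair of characters (1↔2, 3↔4, ...), then flip the case of every letter.
Applying that to "WRinKLe" gives "rwNIlkE".

rwNIlkE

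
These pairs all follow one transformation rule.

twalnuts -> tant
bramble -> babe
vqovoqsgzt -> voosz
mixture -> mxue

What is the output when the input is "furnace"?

What's happening: keep every other character starting from the first (positions 1st, 3rd, 5th, ...).
For "furnace" the result is "frae".

frae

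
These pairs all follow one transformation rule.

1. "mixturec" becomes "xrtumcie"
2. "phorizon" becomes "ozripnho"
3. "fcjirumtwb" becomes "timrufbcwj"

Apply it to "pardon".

ordpna

The rule is to take characters alternately from the front and the back (1st, last, 2nd, 2nd-last, ...), then swap the front and back halves of the string.
For "pardon", step one produces "pnaord"; step two turns that into "ordpna".
(Check on "phorizon": → "pnhoozri" → "ozripnho" ✓)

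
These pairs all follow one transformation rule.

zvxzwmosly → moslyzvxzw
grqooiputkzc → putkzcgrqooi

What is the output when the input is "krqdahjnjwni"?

The pattern: swap the front and back halves of the string.
So "krqdahjnjwni" becomes "jnjwnikrqdah".

jnjwnikrqdah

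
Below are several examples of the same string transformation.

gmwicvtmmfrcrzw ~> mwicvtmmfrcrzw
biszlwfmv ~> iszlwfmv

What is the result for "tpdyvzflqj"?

pdyvzflqj

Each output is the input with this applied: delete the first character.
Applying that to "tpdyvzflqj" gives "pdyvzflqj".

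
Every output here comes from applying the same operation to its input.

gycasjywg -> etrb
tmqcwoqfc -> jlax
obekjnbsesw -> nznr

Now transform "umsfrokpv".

jfkq

The transformation: shift every letter 5 places backward in the alphabet (wrapping around), then keep only the last 4 characters.
On "umsfrokpv": the first step gives "phnamjfkq", and the second then gives "jfkq".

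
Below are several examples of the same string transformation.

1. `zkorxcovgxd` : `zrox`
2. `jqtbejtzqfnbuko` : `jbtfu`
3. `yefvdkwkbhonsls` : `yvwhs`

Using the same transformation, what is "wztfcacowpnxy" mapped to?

wfcpy

The rule is to keep one character in every 3, starting at position 1 (positions 1st, 4th, 7th, ...).
So "wztfcacowpnxy" becomes "wfcpy".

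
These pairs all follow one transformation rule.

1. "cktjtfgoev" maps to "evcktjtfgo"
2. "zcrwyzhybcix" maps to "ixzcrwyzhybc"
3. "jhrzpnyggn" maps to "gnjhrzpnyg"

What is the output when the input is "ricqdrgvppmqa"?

qaricqdrgvppm

The pattern: move the last 2 characters to the front (rotate right by 2).
"ricqdrgvppmqa" → "qaricqdrgvppm".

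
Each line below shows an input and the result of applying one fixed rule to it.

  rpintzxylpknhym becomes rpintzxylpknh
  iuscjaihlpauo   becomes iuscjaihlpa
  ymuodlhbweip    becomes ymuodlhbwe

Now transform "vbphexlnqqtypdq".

The pattern: delete the last 2 characters.
On "vbphexlnqqtypdq" that produces "vbphexlnqqtyp".

vbphexlnqqtyp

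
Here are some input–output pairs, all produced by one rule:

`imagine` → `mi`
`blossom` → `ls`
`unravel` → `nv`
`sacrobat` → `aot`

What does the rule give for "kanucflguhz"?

In each case the input is transformed by: keep one character in every 3, starting at position 2 (positions 2nd, 5th, 8th, ...).
So "kanucflguhz" becomes "acgz".

acgz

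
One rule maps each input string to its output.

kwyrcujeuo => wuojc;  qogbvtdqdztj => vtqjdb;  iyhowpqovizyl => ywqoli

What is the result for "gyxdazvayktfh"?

yxthfa

In each case the input is transformed by: sort the characters into reverse alphabetical order, then keep every other character starting from the second (positions 2nd, 4th, 6th, ...).
Starting from "gyxdazvayktfh": after the first operation, "zyyxvtkhgfdaa"; after the second, "yxthfa".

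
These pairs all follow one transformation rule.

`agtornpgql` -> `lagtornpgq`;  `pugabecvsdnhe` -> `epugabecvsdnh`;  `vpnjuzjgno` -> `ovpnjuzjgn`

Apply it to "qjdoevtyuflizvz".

The rule is to move the last character to the front.
Doing the same to "qjdoevtyuflizvz": "zqjdoevtyuflizv".

zqjdoevtyuflizv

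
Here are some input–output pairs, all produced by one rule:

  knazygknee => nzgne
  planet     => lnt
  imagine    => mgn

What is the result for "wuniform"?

Each output is the input with this applied: keep every other character starting from the second (positions 2nd, 4th, 6th, ...).
Applying that to "wuniform" gives "uiom".

uiom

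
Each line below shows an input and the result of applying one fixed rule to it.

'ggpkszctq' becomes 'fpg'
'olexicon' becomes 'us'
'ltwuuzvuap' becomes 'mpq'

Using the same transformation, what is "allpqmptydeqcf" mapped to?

bcog

The rule is to shift every letter 10 places backward in the alphabet (wrapping around), then keep one character in every 3, starting at position 3 (positions 3rd, 6th, 9th, ...).
Applying both steps to "allpqmptydeqcf": "qbbfgcfjotugsv", then "bcog".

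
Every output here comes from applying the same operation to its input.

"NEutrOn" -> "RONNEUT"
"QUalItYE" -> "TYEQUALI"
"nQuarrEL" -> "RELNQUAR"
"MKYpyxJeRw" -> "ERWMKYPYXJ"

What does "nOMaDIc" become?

DICNOMA

Looking at the pairs, the operation is to move the last 3 characters to the front (rotate right by 3), then convert every letter to uppercase.
"nOMaDIc" → "DICNOMA".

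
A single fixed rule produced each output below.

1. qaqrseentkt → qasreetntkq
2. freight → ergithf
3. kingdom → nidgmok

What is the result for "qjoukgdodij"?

The transformation: move the first character to the end, then swap each adjacent pair of characters (1↔2, 3↔4, ...).
Working it through for "qjoukgdodij": intermediate "joukgdodijq", final "ojkudgdojiq".

ojkudgdojiq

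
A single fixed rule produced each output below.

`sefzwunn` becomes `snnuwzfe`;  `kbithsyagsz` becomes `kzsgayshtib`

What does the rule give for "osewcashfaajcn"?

Each output is the input with this applied: reverse the string, then move the last character to the front.
Applying both steps to "osewcashfaajcn": "ncjaafhsacweso", then "oncjaafhsacwes".
(Check on "sefzwunn": → "nnuwzfes" → "snnuwzfe" ✓)

oncjaafhsacwes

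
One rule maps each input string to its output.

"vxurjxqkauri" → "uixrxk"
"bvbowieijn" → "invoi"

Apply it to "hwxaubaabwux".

What's happening: move the last 3 characters to the front (rotate right by 3), then keep every other character starting from the first (positions 1st, 3rd, 5th, ...).
Working it through for "hwxaubaabwux": intermediate "wuxhwxaubaab", final "wxwaba".

wxwaba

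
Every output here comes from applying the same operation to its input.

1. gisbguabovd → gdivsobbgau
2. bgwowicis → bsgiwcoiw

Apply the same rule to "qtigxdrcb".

What's happening: take characters alternately from the front and the back (1st, last, 2nd, 2nd-last, ...).
Doing the same to "qtigxdrcb": "qbtcirgdx".

qbtcirgdx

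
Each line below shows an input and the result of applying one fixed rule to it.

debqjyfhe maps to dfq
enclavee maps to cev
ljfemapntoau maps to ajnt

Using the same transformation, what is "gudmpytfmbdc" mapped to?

cfmu

The rule is to sort the characters into alphabetical order, then keep one character in every 3, starting at position 2 (positions 2nd, 5th, 8th, ...).
Working it through for "gudmpytfmbdc": intermediate "bcddfgmmptuy", final "cfmu".
(Check on "ljfemapntoau": → "aaefjlmnoptu" → "ajnt" ✓)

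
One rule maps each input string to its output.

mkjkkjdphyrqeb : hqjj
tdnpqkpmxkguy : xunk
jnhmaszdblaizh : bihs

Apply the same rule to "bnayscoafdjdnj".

fdac

What's happening: keep one character in every 3, starting at position 3 (positions 3rd, 6th, 9th, ...), then move the first 2 characters to the end (rotate left by 2).
For "bnayscoafdjdnj", step one produces "acfd"; step two turns that into "fdac".
(Check on "tdnpqkpmxkguy": → "nkxu" → "xunk" ✓)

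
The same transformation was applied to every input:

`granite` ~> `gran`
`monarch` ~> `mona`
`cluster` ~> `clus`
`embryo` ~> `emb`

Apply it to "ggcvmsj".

ggcv

The rule is to delete the last 3 characters.
Doing the same to "ggcvmsj": "ggcv".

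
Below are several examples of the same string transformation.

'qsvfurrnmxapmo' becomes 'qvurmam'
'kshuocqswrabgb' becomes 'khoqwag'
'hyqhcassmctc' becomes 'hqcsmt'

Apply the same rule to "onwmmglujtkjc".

owmljkc

Rule — keep every other character starting from the first (positions 1st, 3rd, 5th, ...).
Applying that to "onwmmglujtkjc" gives "owmljkc".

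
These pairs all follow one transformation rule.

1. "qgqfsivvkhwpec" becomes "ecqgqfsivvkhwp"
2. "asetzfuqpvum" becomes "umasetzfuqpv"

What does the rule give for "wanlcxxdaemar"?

arwanlcxxdaem

Rule — move the last 2 characters to the front (rotate right by 2).
For "wanlcxxdaemar" the result is "arwanlcxxdaem".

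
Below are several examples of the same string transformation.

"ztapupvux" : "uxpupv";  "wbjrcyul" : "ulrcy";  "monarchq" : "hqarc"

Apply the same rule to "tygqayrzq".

Rule — delete the first 3 characters, then move the last 2 characters to the front (rotate right by 2).
For "tygqayrzq" the result is "zqqayr".

zqqayr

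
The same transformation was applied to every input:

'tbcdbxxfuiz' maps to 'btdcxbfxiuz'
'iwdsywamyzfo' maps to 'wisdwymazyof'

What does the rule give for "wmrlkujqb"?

The transformation: swap each adjacent pair of characters (1↔2, 3↔4, ...).
So "wmrlkujqb" becomes "mwlrukqjb".

mwlrukqjb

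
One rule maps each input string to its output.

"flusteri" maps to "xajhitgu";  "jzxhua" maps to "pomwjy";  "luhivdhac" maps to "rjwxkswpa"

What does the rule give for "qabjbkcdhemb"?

qpqyqzrswtbf

Each output is the input with this applied: swap the first and last characters, then shift every letter 11 places backward in the alphabet (wrapping around).
Applying both steps to "qabjbkcdhemb": "babjbkcdhemq", then "qpqyqzrswtbf".
(Check on "flusteri": → "ilusterf" → "xajhitgu" ✓)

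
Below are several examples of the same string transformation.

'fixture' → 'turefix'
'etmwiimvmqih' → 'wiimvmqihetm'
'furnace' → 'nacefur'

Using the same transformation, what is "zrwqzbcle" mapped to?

The transformation: move the first 3 characters to the end (rotate left by 3).
"zrwqzbcle" → "qzbclezrw".

qzbclezrw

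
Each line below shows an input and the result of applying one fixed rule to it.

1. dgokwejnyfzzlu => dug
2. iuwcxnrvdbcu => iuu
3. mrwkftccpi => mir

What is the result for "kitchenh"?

Each output is the input with this applied: take characters alternately from the front and the back (1st, last, 2nd, 2nd-last, ...), then keep only the first 3 characters.
So "kitchenh" becomes "khi".
(Check on "mrwkftccpi": → "mirpwckcft" → "mir" ✓)

khi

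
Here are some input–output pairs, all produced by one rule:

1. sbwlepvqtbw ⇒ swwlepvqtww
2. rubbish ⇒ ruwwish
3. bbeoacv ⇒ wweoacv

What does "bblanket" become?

wwlanket

In each case the input is transformed by: replace every "b" with "w".
Applying that to "bblanket" gives "wwlanket".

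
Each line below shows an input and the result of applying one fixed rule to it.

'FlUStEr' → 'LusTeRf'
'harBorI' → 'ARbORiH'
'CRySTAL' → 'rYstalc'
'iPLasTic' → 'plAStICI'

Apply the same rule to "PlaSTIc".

LAstiCp

The transformation: move the first character to the end, then flip the case of every letter.
On "PlaSTIc" that produces "LAstiCp".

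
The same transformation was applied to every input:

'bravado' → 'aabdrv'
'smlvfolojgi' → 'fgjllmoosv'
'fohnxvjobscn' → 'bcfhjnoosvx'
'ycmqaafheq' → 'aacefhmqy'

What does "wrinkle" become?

The pattern: delete the last character, then sort the characters into alphabetical order.
Starting from "wrinkle": after the first operation, "wrinkl"; after the second, "iklnrw".

iklnrw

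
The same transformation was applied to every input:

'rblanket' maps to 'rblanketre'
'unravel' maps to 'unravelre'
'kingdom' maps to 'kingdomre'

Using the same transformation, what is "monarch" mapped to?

monarchre

The pattern: append "re".
"monarch" → "monarchre".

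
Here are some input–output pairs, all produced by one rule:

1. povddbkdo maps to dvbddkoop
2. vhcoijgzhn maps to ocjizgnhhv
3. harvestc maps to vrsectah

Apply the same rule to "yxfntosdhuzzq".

nfotdsuhzzqxy

The rule is to swap each adjacent pair of characters (1↔2, 3↔4, ...), then move the first 2 characters to the end (rotate left by 2).
Working it through for "yxfntosdhuzzq": intermediate "xynfotdsuhzzq", final "nfotdsuhzzqxy".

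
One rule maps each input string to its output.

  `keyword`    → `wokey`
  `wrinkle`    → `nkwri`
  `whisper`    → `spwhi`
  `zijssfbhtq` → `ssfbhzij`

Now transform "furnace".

nafur

What's happening: delete the last 2 characters, then move the first 3 characters to the end (rotate left by 3).
Starting from "furnace": after the first operation, "furna"; after the second, "nafur".
(Check on "zijssfbhtq": → "zijssfbh" → "ssfbhzij" ✓)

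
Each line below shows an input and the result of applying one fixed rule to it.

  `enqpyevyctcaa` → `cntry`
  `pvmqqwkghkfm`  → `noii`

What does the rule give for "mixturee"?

krc

Looking at the pairs, the operation is to keep one character in every 3, starting at position 1 (positions 1st, 4th, 7th, ...), then shift every letter 2 places backward in the alphabet (wrapping around).
On "mixturee": the first step gives "mte", and the second then gives "krc".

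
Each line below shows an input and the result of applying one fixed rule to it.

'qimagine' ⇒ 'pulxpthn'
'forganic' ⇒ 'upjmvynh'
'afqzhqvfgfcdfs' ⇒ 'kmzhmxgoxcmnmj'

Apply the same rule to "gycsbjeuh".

lbonfjziq

Each output is the input with this applied: shift every letter 7 places forward in the alphabet (wrapping around), then move the last 3 characters to the front (rotate right by 3).
"gycsbjeuh" → "nfjziqlbo" → "lbonfjziq".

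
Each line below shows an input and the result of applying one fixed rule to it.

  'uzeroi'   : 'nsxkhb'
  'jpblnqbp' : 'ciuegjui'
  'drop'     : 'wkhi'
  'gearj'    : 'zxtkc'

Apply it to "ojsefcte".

What's happening: shift every letter 7 places backward in the alphabet (wrapping around).
For "ojsefcte" the result is "hclxyvmx".

hclxyvmx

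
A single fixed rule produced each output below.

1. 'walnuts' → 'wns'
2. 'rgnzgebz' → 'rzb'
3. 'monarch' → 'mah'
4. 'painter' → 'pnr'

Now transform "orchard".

Looking at the pairs, the operation is to keep one character in every 3, starting at position 1 (positions 1st, 4th, 7th, ...).
So "orchard" becomes "ohd".

ohd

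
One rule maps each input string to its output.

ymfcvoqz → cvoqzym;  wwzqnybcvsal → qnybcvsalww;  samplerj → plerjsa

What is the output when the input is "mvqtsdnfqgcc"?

Looking at the pairs, the operation is to move the first 3 characters to the end (rotate left by 3), then delete the last character.
Working it through for "mvqtsdnfqgcc": intermediate "tsdnfqgccmvq", final "tsdnfqgccmv".

tsdnfqgccmv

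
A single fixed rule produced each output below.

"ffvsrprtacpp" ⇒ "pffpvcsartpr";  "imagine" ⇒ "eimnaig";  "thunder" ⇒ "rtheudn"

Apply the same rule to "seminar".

The rule is to swap the first and last characters, then take characters alternately from the front and the back (1st, last, 2nd, 2nd-last, ...).
Starting from "seminar": after the first operation, "reminas"; after the second, "rseamni".

rseamni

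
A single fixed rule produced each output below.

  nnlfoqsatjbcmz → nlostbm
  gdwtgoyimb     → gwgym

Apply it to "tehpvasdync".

In each case the input is transformed by: keep every other character starting from the first (positions 1st, 3rd, 5th, ...).
For "tehpvasdync" the result is "thvsyc".

thvsyc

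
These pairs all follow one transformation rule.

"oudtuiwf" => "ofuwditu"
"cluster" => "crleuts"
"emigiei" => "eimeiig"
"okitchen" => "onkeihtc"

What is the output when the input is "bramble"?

berlabm

In each case the input is transformed by: take characters alternately from the front and the back (1st, last, 2nd, 2nd-last, ...).
For "bramble" the result is "berlabm".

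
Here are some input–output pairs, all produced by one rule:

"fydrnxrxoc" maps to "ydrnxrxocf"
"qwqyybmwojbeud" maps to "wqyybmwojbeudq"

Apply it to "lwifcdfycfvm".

wifcdfycfvml

What's happening: move the first character to the end.
"lwifcdfycfvm" → "wifcdfycfvml".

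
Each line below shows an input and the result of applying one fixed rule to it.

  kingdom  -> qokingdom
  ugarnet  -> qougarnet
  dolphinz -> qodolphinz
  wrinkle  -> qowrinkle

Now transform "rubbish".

The pattern: prepend "qo".
On "rubbish" that produces "qorubbish".

qorubbish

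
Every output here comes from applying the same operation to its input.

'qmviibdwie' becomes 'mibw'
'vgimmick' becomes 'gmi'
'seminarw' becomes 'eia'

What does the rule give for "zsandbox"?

The transformation: delete the last character, then keep every other character starting from the second (positions 2nd, 4th, 6th, ...).
For "zsandbox", step one produces "zsandbo"; step two turns that into "snb".

snb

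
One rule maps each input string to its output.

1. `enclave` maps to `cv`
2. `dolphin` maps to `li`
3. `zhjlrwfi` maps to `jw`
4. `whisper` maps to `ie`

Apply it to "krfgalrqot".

The pattern: keep one character in every 3, starting at position 3 (positions 3rd, 6th, 9th, ...).
So "krfgalrqot" becomes "flo".

flo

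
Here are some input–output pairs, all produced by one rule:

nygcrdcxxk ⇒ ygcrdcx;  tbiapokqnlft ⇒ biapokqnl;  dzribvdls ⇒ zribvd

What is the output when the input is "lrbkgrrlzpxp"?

What's happening: move the first character to the end, then delete the last 3 characters.
For "lrbkgrrlzpxp" the result is "rbkgrrlzp".

rbkgrrlzp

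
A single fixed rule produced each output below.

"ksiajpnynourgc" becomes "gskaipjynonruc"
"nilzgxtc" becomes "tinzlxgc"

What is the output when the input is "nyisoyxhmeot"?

oynsiyohxemt

Each output is the input with this applied: swap each adjacent pair of characters (1↔2, 3↔4, ...), then move the last character to the front.
Working it through for "nyisoyxhmeot": intermediate "ynsiyohxemto", final "oynsiyohxemt".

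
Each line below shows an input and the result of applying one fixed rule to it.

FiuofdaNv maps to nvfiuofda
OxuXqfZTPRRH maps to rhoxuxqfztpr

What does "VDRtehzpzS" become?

zsvdrtehzp

The transformation: move the last 2 characters to the front (rotate right by 2), then convert every letter to lowercase.
Doing the same to "VDRtehzpzS": "zsvdrtehzp".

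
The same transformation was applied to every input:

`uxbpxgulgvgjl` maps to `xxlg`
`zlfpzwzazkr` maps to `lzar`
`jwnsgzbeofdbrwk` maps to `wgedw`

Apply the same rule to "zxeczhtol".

The pattern: keep one character in every 3, starting at position 2 (positions 2nd, 5th, 8th, ...).
For "zxeczhtol" the result is "xzo".

xzo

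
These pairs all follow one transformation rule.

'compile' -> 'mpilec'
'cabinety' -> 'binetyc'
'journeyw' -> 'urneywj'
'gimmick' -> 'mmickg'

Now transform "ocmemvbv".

memvbvo

Looking at the pairs, the operation is to move the first 2 characters to the end (rotate left by 2), then delete the last character.
For "ocmemvbv", step one produces "memvbvoc"; step two turns that into "memvbvo".
(Check on "gimmick": → "mmickgi" → "mmickg" ✓)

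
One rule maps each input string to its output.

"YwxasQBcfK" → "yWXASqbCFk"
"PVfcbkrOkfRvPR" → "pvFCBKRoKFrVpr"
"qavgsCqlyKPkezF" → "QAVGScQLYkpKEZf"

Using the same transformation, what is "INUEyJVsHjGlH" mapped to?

Looking at the pairs, the operation is to flip the case of every letter.
Doing the same to "INUEyJVsHjGlH": "inueYjvShJgLh".

inueYjvShJgLh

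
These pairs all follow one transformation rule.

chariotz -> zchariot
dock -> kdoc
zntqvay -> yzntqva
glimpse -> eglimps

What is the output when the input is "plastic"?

cplasti

What's happening: move the last character to the front.
For "plastic" the result is "cplasti".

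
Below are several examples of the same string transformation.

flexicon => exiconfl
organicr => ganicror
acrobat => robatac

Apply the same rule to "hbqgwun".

qgwunhb

Each output is the input with this applied: move the first 2 characters to the end (rotate left by 2).
"hbqgwun" → "qgwunhb".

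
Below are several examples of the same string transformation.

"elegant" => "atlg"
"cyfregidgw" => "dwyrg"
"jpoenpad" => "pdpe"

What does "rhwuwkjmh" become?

jhhuk

Rule — move the last 3 characters to the front (rotate right by 3), then keep every other character starting from the first (positions 1st, 3rd, 5th, ...).
Applying that to "rhwuwkjmh" gives "jhhuk".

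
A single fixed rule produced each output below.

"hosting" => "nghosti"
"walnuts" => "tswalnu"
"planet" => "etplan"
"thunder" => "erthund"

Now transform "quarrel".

elquarr

The pattern: move the last 2 characters to the front (rotate right by 2).
"quarrel" → "elquarr".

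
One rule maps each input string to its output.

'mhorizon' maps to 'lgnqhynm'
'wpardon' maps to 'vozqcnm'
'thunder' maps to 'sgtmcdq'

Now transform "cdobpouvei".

In each case the input is transformed by: shift every letter 1 place backward in the alphabet (wrapping around).
"cdobpouvei" → "bcnaontudh".

bcnaontudh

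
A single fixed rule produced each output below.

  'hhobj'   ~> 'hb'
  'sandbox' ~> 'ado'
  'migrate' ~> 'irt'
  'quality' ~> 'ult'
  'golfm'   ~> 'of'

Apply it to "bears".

Looking at the pairs, the operation is to keep every other character starting from the second (positions 2nd, 4th, 6th, ...).
On "bears" that produces "er".

er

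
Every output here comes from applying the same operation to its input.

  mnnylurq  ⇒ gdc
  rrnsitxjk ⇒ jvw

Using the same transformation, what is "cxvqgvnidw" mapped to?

The pattern: shift every letter 12 places forward in the alphabet (wrapping around), then keep only the last 3 characters.
"cxvqgvnidw" → "upi".

upi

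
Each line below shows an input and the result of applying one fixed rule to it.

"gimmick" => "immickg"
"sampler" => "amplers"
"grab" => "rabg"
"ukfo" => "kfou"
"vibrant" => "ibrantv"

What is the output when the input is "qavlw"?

avlwq

Looking at the pairs, the operation is to move the first character to the end.
"qavlw" → "avlwq".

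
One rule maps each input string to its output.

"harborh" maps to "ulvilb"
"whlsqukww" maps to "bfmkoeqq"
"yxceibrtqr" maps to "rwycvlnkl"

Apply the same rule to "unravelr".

hlupyfl

What's happening: shift every letter 6 places backward in the alphabet (wrapping around), then delete the first character.
Applying both steps to "unravelr": "ohlupyfl", then "hlupyfl".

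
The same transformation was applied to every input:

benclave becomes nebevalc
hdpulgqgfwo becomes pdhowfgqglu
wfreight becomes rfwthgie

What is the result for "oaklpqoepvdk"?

Each output is the input with this applied: move the first 3 characters to the end (rotate left by 3), then reverse the string.
Working it through for "oaklpqoepvdk": intermediate "lpqoepvdkoak", final "kaokdvpeoqpl".

kaokdvpeoqpl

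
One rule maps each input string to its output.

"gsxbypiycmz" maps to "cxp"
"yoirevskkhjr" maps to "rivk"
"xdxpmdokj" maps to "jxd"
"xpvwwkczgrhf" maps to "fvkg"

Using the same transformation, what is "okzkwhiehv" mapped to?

hzh

Each output is the input with this applied: keep one character in every 3, starting at position 3 (positions 3rd, 6th, 9th, ...), then move the last character to the front.
"okzkwhiehv" → "zhh" → "hzh".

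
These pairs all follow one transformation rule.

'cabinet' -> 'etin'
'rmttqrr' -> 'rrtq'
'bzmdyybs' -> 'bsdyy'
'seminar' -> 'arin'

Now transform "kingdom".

omgd

Each output is the input with this applied: delete the first 3 characters, then move the last 2 characters to the front (rotate right by 2).
For "kingdom" the result is "omgd".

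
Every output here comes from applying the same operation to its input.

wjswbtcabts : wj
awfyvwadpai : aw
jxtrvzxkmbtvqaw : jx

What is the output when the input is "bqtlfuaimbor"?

Looking at the pairs, the operation is to keep only the first 2 characters.
"bqtlfuaimbor" → "bq".

bq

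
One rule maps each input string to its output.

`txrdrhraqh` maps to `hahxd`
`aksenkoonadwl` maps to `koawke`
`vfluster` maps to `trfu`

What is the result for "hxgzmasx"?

axxz

The rule is to keep every other character starting from the second (positions 2nd, 4th, 6th, ...), then move the first 2 characters to the end (rotate left by 2).
For "hxgzmasx", step one produces "xzax"; step two turns that into "axxz".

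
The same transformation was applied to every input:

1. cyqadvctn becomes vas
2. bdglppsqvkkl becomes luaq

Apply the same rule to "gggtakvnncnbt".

The transformation: keep one character in every 3, starting at position 3 (positions 3rd, 6th, 9th, ...), then shift every letter 5 places forward in the alphabet (wrapping around).
"gggtakvnncnbt" → "gknb" → "lpsg".

lpsg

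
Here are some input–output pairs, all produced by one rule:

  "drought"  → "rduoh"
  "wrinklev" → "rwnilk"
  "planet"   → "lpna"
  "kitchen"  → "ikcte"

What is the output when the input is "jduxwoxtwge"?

djxuowtxg

In each case the input is transformed by: swap each adjacent pair of characters (1↔2, 3↔4, ...), then delete the last 2 characters.
Working it through for "jduxwoxtwge": intermediate "djxuowtxgwe", final "djxuowtxg".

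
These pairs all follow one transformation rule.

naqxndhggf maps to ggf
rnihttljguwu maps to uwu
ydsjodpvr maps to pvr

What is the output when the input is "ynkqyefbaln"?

aln

Rule — keep only the last 3 characters.
For "ynkqyefbaln" the result is "aln".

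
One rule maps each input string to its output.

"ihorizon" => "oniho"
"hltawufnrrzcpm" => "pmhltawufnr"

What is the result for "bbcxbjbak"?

What's happening: move the last 2 characters to the front (rotate right by 2), then delete the last 3 characters.
On "bbcxbjbak": the first step gives "akbbcxbjb", and the second then gives "akbbcx".

akbbcx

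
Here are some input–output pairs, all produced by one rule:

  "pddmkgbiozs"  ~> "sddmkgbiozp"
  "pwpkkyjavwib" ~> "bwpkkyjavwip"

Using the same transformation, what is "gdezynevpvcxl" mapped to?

ldezynevpvcxg

The transformation: swap the first and last characters.
Applying that to "gdezynevpvcxl" gives "ldezynevpvcxg".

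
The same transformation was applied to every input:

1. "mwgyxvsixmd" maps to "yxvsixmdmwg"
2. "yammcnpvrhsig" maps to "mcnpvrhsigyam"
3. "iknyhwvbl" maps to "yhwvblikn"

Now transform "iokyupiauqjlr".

yupiauqjlriok

The pattern: move the first 3 characters to the end (rotate left by 3).
"iokyupiauqjlr" → "yupiauqjlriok".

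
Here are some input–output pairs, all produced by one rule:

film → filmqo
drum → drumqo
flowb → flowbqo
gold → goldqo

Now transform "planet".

What's happening: append "qo".
Applying that to "planet" gives "planetqo".

planetqo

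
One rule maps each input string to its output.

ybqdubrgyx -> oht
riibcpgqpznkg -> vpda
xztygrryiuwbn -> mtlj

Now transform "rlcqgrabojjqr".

ytow

The transformation: keep one character in every 3, starting at position 2 (positions 2nd, 5th, 8th, ...), then shift every letter 13 places forward in the alphabet (wrapping around) — i.e. ROT13.
"rlcqgrabojjqr" → "lgbj" → "ytow".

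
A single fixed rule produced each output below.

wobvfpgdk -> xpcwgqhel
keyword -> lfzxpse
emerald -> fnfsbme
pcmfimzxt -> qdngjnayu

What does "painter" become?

The pattern: shift every letter 1 place forward in the alphabet (wrapping around).
For "painter" the result is "qbjoufs".

qbjoufs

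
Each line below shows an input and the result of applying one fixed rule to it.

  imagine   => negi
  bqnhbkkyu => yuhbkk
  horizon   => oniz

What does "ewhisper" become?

erisp

Looking at the pairs, the operation is to delete the first 3 characters, then move the last 2 characters to the front (rotate right by 2).
On "ewhisper" that produces "erisp".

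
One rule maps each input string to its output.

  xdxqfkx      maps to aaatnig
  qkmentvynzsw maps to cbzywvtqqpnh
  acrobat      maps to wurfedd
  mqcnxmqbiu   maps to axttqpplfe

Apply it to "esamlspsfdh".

vvvspokihgd

The transformation: sort the characters into reverse alphabetical order, then shift every letter 3 places forward in the alphabet (wrapping around).
On "esamlspsfdh": the first step gives "ssspmlhfeda", and the second then gives "vvvspokihgd".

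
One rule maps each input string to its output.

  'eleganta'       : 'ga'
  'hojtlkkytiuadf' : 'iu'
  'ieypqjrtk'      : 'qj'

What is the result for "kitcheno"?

The transformation: move the last 3 characters to the front (rotate right by 3), then keep only the last 2 characters.
On "kitcheno": the first step gives "enokitch", and the second then gives "ch".

ch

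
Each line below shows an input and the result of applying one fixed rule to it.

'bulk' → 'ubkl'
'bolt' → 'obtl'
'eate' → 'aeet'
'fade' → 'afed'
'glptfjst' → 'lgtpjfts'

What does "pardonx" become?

apdrnox

Each output is the input with this applied: swap each adjacent pair of characters (1↔2, 3↔4, ...).
On "pardonx" that produces "apdrnox".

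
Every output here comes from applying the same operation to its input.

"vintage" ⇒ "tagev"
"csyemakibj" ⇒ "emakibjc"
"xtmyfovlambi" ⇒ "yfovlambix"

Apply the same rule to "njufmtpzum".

The pattern: move the first 3 characters to the end (rotate left by 3), then delete the last 2 characters.
"njufmtpzum" → "fmtpzumnju" → "fmtpzumn".

fmtpzumn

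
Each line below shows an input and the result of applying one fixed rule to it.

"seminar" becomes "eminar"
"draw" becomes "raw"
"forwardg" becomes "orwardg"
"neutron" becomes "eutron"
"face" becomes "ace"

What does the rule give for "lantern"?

antern

The pattern: delete the first character.
On "lantern" that produces "antern".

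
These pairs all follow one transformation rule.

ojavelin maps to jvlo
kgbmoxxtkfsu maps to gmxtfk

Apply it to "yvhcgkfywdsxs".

vckydx

The rule is to swap the first and last characters, then keep every other character starting from the second (positions 2nd, 4th, 6th, ...).
Applying both steps to "yvhcgkfywdsxs": "svhcgkfywdsxy", then "vckydx".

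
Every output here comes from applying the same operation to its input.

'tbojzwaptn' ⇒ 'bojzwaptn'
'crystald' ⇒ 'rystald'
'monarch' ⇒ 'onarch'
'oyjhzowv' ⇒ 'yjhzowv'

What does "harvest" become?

arvest

The pattern: delete the first character.
For "harvest" the result is "arvest".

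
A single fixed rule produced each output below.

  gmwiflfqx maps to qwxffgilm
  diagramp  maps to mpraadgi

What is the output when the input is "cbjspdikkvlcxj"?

Each output is the input with this applied: sort the characters into alphabetical order, then move the last 3 characters to the front (rotate right by 3).
Starting from "cbjspdikkvlcxj": after the first operation, "bccdijjkklpsvx"; after the second, "svxbccdijjkklp".

svxbccdijjkklp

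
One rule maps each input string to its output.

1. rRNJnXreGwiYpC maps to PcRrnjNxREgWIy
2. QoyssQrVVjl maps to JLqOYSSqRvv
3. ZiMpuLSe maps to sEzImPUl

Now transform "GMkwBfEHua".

UAgmKWbFeh

In each case the input is transformed by: flip the case of every letter, then move the last 2 characters to the front (rotate right by 2).
For "GMkwBfEHua", step one produces "gmKWbFehUA"; step two turns that into "UAgmKWbFeh".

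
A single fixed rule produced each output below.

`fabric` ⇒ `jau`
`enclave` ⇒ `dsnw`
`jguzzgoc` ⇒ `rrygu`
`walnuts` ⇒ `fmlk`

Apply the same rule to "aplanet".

sfwl

Looking at the pairs, the operation is to shift every letter 8 places backward in the alphabet (wrapping around), then delete the first 3 characters.
Applying both steps to "aplanet": "shdsfwl", then "sfwl".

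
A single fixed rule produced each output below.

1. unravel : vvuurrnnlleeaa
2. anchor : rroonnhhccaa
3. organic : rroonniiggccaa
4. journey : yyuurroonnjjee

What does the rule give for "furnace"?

What's happening: double every character, then sort the characters into reverse alphabetical order.
"furnace" → "ffuurrnnaaccee" → "uurrnnffeeccaa".

uurrnnffeeccaa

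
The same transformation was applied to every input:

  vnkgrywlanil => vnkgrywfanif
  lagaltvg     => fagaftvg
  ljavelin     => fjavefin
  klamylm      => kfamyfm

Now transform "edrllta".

The pattern: replace every "l" with "f".
So "edrllta" becomes "edrffta".

edrffta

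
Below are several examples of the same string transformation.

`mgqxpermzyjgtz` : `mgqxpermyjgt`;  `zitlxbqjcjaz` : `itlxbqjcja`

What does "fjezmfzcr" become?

fjemfcr

In each case the input is transformed by: remove every "z".
Doing the same to "fjezmfzcr": "fjemfcr".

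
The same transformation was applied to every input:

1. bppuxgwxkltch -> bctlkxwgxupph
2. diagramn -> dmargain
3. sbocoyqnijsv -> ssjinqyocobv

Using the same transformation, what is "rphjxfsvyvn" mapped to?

rvyvsfxjhpn

The rule is to reverse the string, then swap the first and last characters.
On "rphjxfsvyvn" that produces "rvyvsfxjhpn".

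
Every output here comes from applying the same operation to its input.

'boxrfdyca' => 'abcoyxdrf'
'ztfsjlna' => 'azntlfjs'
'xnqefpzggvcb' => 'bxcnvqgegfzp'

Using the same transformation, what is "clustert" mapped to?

tcrleuts

The rule is to reverse the string, then take characters alternately from the front and the back (1st, last, 2nd, 2nd-last, ...).
On "clustert": the first step gives "tretsulc", and the second then gives "tcrleuts".
(Check on "xnqefpzggvcb": → "bcvggzpfeqnx" → "bxcnvqgegfzp" ✓)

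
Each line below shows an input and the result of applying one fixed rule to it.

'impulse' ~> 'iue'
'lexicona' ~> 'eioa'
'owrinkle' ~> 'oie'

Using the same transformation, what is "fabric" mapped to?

ai

Each output is the input with this applied: keep only the vowels.
Doing the same to "fabric": "ai".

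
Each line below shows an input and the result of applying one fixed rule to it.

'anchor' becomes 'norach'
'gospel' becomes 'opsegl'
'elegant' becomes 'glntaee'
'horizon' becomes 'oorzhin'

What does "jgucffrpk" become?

gjkprucff

The rule is to sort the characters into alphabetical order, then move the first 3 characters to the end (rotate left by 3).
"jgucffrpk" → "cffgjkpru" → "gjkprucff".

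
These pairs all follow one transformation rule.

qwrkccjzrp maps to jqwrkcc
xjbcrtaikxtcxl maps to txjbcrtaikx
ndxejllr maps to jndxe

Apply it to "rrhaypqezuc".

errhaypq

What's happening: delete the last 3 characters, then move the last character to the front.
For "rrhaypqezuc", step one produces "rrhaypqe"; step two turns that into "errhaypq".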